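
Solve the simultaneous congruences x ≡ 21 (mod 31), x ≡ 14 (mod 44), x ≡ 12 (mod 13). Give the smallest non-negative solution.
The moduli 31, 44, 13 are pairwise coprime, so by the CRT there is a unique solution mod 31·44·13 = 17732.
Solve by successive substitution. Start with x ≡ 21 (mod 31).
  Combine with x ≡ 14 (mod 44): write x = 21 + 31·t and require 21 + 31·t ≡ 14 (mod 44), i.e. 31·t ≡ 14 − 21 ≡ 37 (mod 44). Since 31^(−1) ≡ 27 (mod 44), t ≡ 27·37 ≡ 31 (mod 44). So x ≡ 21 + 31·31 = 982 (mod 1364).
  Combine with x ≡ 12 (mod 13): write x = 982 + 1364·t and require 982 + 1364·t ≡ 12 (mod 13), i.e. 1364·t ≡ 12 − 982 ≡ 5 (mod 13). Since 1364^(−1) ≡ 12 (mod 13) (1364 ≡ 12 (mod 13)), t ≡ 12·5 ≡ 8 (mod 13). So x ≡ 982 + 1364·8 = 11894 (mod 17732).
Unique solution in [0, 17732): x = 11894.

Final answer: x ≡ 11894 (mod 17732); the representative in [0, 17732) is 11894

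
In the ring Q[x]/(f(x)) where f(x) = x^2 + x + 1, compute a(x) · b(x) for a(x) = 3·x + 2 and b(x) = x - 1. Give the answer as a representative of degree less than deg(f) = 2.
a · b ≡ -4·x - 5 (mod f(x))

First multiply in Q[x] without reducing: a · b = 3·x^2 - x - 2. Now divide by f(x) = x^2 + x + 1, eliminating the leading term at each step:
  leading term 3·x^2: subtract (3)·f(x) = 3·x^2 + 3·x + 3, leaving -4·x - 5
The degree is now < 2, so this is the remainder. Hence a · b ≡ -4·x - 5 in Q[x]/(f).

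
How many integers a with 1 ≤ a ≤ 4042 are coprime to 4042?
The number of a ∈ {1, ..., 4042} with gcd(a, 4042) = 1 is by definition Euler's totient φ(4042). φ is multiplicative, with φ(p^e) = p^e − p^(e−1). Factorise 4042 = 2 · 43 · 47. Then
  φ(4042) = (2 − 1) · (43 − 1) · (47 − 1) = 1 · 42 · 46 = 1932.
So there are 1932 such integers.

Final answer: 1932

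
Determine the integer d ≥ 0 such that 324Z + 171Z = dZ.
In the PID Z, (a, b) is generated by gcd(a, b). Compute gcd(324, 171) with the extended Euclidean algorithm, tracking rows (r, s, t) with s·324 + t·171 = r:
  row A: (324, 1, 0)   [1·324 + 0·171 = 324]
  row B: (171, 0, 1)   [0·324 + 1·171 = 171]
  324 = 1·171 + 153   → row C = row A − 1·row B = (153, 1, −1)   [check: 1·324 − 1·171 = 153]
  171 = 1·153 + 18   → row D = row B − 1·row C = (18, −1, 2)   [check: −1·324 + 2·171 = 18]
  153 = 8·18 + 9   → row E = row C − 8·row D = (9, 9, −17)   [check: 9·324 − 17·171 = 9]
  18 = 2·9 + 0   → remainder 0, stop. gcd = 9 (last nonzero row E).
So gcd(324, 171) = 9, with Bézout identity 9·324 − 17·171 = 9. Containment (⊇): the Bézout identity exhibits 9 as an element of (324, 171), giving (9) ⊆ (324, 171). Containment (⊆): since 9 | 324 and 9 | 171 (324 = 9·36, 171 = 9·19), every Z-linear combination of 324 and 171 is divisible by 9, so (324, 171) ⊆ (9). Therefore (324, 171) = (9), d = 9.

Final answer: (324, 171) = (9); d = 9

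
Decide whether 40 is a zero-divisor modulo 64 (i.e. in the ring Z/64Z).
YES

gcd(40, 64) = 8 > 1, so 40 is not a unit in Z/64Z. In Z/nZ every nonzero non-unit is a zero-divisor: explicitly, take b = 64/gcd = 8 ≠ 0 (mod 64); then 40·8 = 320 = 5·64, i.e. 40·8 ≡ 0 (mod 64). So 40 is a zero-divisor.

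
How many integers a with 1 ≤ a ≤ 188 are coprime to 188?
The number of a ∈ {1, ..., 188} with gcd(a, 188) = 1 is by definition Euler's totient φ(188). φ is multiplicative, with φ(p^e) = p^e − p^(e−1). Factorise 188 = 2^2 · 47. Then
  φ(188) = (2^2 − 2^1) · (47 − 1) = 2 · 46 = 92.
So there are 92 such integers.

Final answer: 92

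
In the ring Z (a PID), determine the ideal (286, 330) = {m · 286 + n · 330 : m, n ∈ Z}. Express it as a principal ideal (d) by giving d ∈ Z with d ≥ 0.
(286, 330) = (22); d = 22

In the PID Z, (a, b) is generated by gcd(a, b). Compute gcd(330, 286) with the extended Euclidean algorithm, tracking rows (r, s, t) with s·330 + t·286 = r:
  row A: (330, 1, 0)   [1·330 + 0·286 = 330]
  row B: (286, 0, 1)   [0·330 + 1·286 = 286]
  330 = 1·286 + 44   → row C = row A − 1·row B = (44, 1, −1)   [check: 1·330 − 1·286 = 44]
  286 = 6·44 + 22   → row D = row B − 6·row C = (22, −6, 7)   [check: −6·330 + 7·286 = 22]
  44 = 2·22 + 0   → remainder 0, stop. gcd = 22 (last nonzero row D).
So gcd(286, 330) = 22, with Bézout identity −6·330 + 7·286 = 22. Containment (⊇): the Bézout identity exhibits 22 as an element of (286, 330), giving (22) ⊆ (286, 330). Containment (⊆): since 22 | 286 and 22 | 330 (286 = 22·13, 330 = 22·15), every Z-linear combination of 286 and 330 is divisible by 22, so (286, 330) ⊆ (22). Therefore (286, 330) = (22), d = 22.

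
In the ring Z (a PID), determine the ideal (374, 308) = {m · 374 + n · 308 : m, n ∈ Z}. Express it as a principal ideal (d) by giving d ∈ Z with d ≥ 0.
(374, 308) = (22); d = 22

In the PID Z, (a, b) is generated by gcd(a, b). Compute gcd(374, 308) with the extended Euclidean algorithm, tracking rows (r, s, t) with s·374 + t·308 = r:
  row A: (374, 1, 0)   [1·374 + 0·308 = 374]
  row B: (308, 0, 1)   [0·374 + 1·308 = 308]
  374 = 1·308 + 66   → row C = row A − 1·row B = (66, 1, −1)   [check: 1·374 − 1·308 = 66]
  308 = 4·66 + 44   → row D = row B − 4·row C = (44, −4, 5)   [check: −4·374 + 5·308 = 44]
  66 = 1·44 + 22   → row E = row C − 1·row D = (22, 5, −6)   [check: 5·374 − 6·308 = 22]
  44 = 2·22 + 0   → remainder 0, stop. gcd = 22 (last nonzero row E).
So gcd(374, 308) = 22, with Bézout identity 5·374 − 6·308 = 22. Containment (⊇): the Bézout identity exhibits 22 as an element of (374, 308), giving (22) ⊆ (374, 308). Containment (⊆): since 22 | 374 and 22 | 308 (374 = 22·17, 308 = 22·14), every Z-linear combination of 374 and 308 is divisible by 22, so (374, 308) ⊆ (22). Therefore (374, 308) = (22), d = 22.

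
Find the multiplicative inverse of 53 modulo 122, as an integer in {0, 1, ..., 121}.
Apply the extended Euclidean algorithm to (122, 53), tracking rows (r, s, t) with s·122 + t·53 = r. Each division r_prev = q·r_cur + r_new produces the new row as (previous row) − q·(current row):
  row A: (122, 1, 0)   [1·122 + 0·53 = 122]
  row B: (53, 0, 1)   [0·122 + 1·53 = 53]
  122 = 2·53 + 16   → row C = row A − 2·row B = (16, 1, −2)   [check: 1·122 − 2·53 = 16]
  53 = 3·16 + 5   → row D = row B − 3·row C = (5, −3, 7)   [check: −3·122 + 7·53 = 5]
  16 = 3·5 + 1   → row E = row C − 3·row D = (1, 10, −23)   [check: 10·122 − 23·53 = 1]
  5 = 5·1 + 0   → remainder 0, stop. gcd = 1 (last nonzero row E).
The gcd is 1, so 53 is invertible mod 122. The last nonzero row gives 10·122 − 23·53 = 1, so t = −23. So 53^(−1) ≡ −23 ≡ 99 (mod 122). Verify: 53 · 99 = 5247 ≡ 1 (mod 122). ✓

Final answer: 53^(−1) ≡ 99 (mod 122)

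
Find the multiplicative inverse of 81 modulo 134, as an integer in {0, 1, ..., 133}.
Apply the extended Euclidean algorithm to (134, 81), tracking rows (r, s, t) with s·134 + t·81 = r. Each division r_prev = q·r_cur + r_new produces the new row as (previous row) − q·(current row):
  row A: (134, 1, 0)   [1·134 + 0·81 = 134]
  row B: (81, 0, 1)   [0·134 + 1·81 = 81]
  134 = 1·81 + 53   → row C = row A − 1·row B = (53, 1, −1)   [check: 1·134 − 1·81 = 53]
  81 = 1·53 + 28   → row D = row B − 1·row C = (28, −1, 2)   [check: −1·134 + 2·81 = 28]
  53 = 1·28 + 25   → row E = row C − 1·row D = (25, 2, −3)   [check: 2·134 − 3·81 = 25]
  28 = 1·25 + 3   → row F = row D − 1·row E = (3, −3, 5)   [check: −3·134 + 5·81 = 3]
  25 = 8·3 + 1   → row G = row E − 8·row F = (1, 26, −43)   [check: 26·134 − 43·81 = 1]
  3 = 3·1 + 0   → remainder 0, stop. gcd = 1 (last nonzero row G).
The gcd is 1, so 81 is invertible mod 134. The last nonzero row gives 26·134 − 43·81 = 1, so t = −43. So 81^(−1) ≡ −43 ≡ 91 (mod 134). Verify: 81 · 91 = 7371 ≡ 1 (mod 134). ✓

Final answer: 81^(−1) ≡ 91 (mod 134)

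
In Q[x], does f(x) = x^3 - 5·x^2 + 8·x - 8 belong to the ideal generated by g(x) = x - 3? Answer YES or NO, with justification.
In Q[x] the ideal (g) consists of all multiples of g, so f ∈ (g) iff g | f, i.e. iff the remainder of f on division by g is 0. Divide f by g (g is monic, so eliminate the leading term of the running remainder at each step):
  leading term x^3: subtract (x^2)·g(x) = x^3 - 3·x^2, leaving -2·x^2 + 8·x - 8
  leading term -2·x^2: subtract (-2·x)·g(x) = -2·x^2 + 6·x, leaving 2·x - 8
  leading term 2·x: subtract (2)·g(x) = 2·x - 6, leaving -2
The remainder r(x) = -2 ≠ 0 (and deg r < deg g), so g ∤ f, i.e. f ∉ (g).

Final answer: NO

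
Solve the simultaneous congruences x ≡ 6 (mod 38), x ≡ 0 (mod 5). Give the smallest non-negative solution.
The moduli 38, 5 are pairwise coprime, so by the CRT there is a unique solution mod 38·5 = 190.
Solve by successive substitution. Start with x ≡ 6 (mod 38).
  Combine with x ≡ 0 (mod 5): write x = 6 + 38·t and require 6 + 38·t ≡ 0 (mod 5), i.e. 38·t ≡ 0 − 6 ≡ 4 (mod 5). Since 38^(−1) ≡ 2 (mod 5) (38 ≡ 3 (mod 5)), t ≡ 2·4 ≡ 3 (mod 5). So x ≡ 6 + 38·3 = 120 (mod 190).
Unique solution in [0, 190): x = 120.

Final answer: x ≡ 120 (mod 190); the representative in [0, 190) is 120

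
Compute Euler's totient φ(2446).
φ is multiplicative, with φ(p^e) = p^e − p^(e−1). Factorise 2446 = 2 · 1223. Then
  φ(2446) = (2 − 1) · (1223 − 1) = 1 · 1222 = 1222.

Final answer: φ(2446) = 1222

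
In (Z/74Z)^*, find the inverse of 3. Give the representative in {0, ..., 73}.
Apply the extended Euclidean algorithm to (74, 3), tracking rows (r, s, t) with s·74 + t·3 = r. Each division r_prev = q·r_cur + r_new produces the new row as (previous row) − q·(current row):
  row A: (74, 1, 0)   [1·74 + 0·3 = 74]
  row B: (3, 0, 1)   [0·74 + 1·3 = 3]
  74 = 24·3 + 2   → row C = row A − 24·row B = (2, 1, −24)   [check: 1·74 − 24·3 = 2]
  3 = 1·2 + 1   → row D = row B − 1·row C = (1, −1, 25)   [check: −1·74 + 25·3 = 1]
  2 = 2·1 + 0   → remainder 0, stop. gcd = 1 (last nonzero row D).
The gcd is 1, so 3 is invertible mod 74. The last nonzero row gives −1·74 + 25·3 = 1, so t = 25. So 3^(−1) ≡ 25 (mod 74). Verify: 3 · 25 = 75 ≡ 1 (mod 74). ✓

Final answer: 3^(−1) ≡ 25 (mod 74)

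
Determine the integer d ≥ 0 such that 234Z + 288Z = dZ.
In the PID Z, (a, b) is generated by gcd(a, b). Compute gcd(288, 234) with the extended Euclidean algorithm, tracking rows (r, s, t) with s·288 + t·234 = r:
  row A: (288, 1, 0)   [1·288 + 0·234 = 288]
  row B: (234, 0, 1)   [0·288 + 1·234 = 234]
  288 = 1·234 + 54   → row C = row A − 1·row B = (54, 1, −1)   [check: 1·288 − 1·234 = 54]
  234 = 4·54 + 18   → row D = row B − 4·row C = (18, −4, 5)   [check: −4·288 + 5·234 = 18]
  54 = 3·18 + 0   → remainder 0, stop. gcd = 18 (last nonzero row D).
So gcd(234, 288) = 18, with Bézout identity −4·288 + 5·234 = 18. Containment (⊇): the Bézout identity exhibits 18 as an element of (234, 288), giving (18) ⊆ (234, 288). Containment (⊆): since 18 | 234 and 18 | 288 (234 = 18·13, 288 = 18·16), every Z-linear combination of 234 and 288 is divisible by 18, so (234, 288) ⊆ (18). Therefore (234, 288) = (18), d = 18.

Final answer: (234, 288) = (18); d = 18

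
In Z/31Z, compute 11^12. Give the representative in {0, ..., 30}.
Use repeated squaring. Binary(12) = 1100. Walk through the bits of the exponent 12 left-to-right: at each bit after the leading one, square the running value, then multiply by 11 if the bit is 1 (always reducing mod 31):
  bit 1 = 1 (leading): start with 11.
  bit 2 = 1: square 11^2 = 121 ≡ 28; bit is 1, so multiply 28·11 = 308 ≡ 29 (mod 31).
  bit 3 = 0: square 29^2 = 841 ≡ 4 (mod 31).
  bit 4 = 0: square 4^2 = 16 (mod 31).
Final value: 11^12 ≡ 16 (mod 31).

Final answer: 16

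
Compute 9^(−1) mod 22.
Apply the extended Euclidean algorithm to (22, 9), tracking rows (r, s, t) with s·22 + t·9 = r. Each division r_prev = q·r_cur + r_new produces the new row as (previous row) − q·(current row):
  row A: (22, 1, 0)   [1·22 + 0·9 = 22]
  row B: (9, 0, 1)   [0·22 + 1·9 = 9]
  22 = 2·9 + 4   → row C = row A − 2·row B = (4, 1, −2)   [check: 1·22 − 2·9 = 4]
  9 = 2·4 + 1   → row D = row B − 2·row C = (1, −2, 5)   [check: −2·22 + 5·9 = 1]
  4 = 4·1 + 0   → remainder 0, stop. gcd = 1 (last nonzero row D).
The gcd is 1, so 9 is invertible mod 22. The last nonzero row gives −2·22 + 5·9 = 1, so t = 5. So 9^(−1) ≡ 5 (mod 22). Verify: 9 · 5 = 45 ≡ 1 (mod 22). ✓

Final answer: 9^(−1) ≡ 5 (mod 22)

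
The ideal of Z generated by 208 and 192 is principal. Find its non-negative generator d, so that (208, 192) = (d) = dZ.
(208, 192) = (16); d = 16

In the PID Z, (a, b) is generated by gcd(a, b). Compute gcd(208, 192) with the extended Euclidean algorithm, tracking rows (r, s, t) with s·208 + t·192 = r:
  row A: (208, 1, 0)   [1·208 + 0·192 = 208]
  row B: (192, 0, 1)   [0·208 + 1·192 = 192]
  208 = 1·192 + 16   → row C = row A − 1·row B = (16, 1, −1)   [check: 1·208 − 1·192 = 16]
  192 = 12·16 + 0   → remainder 0, stop. gcd = 16 (last nonzero row C).
So gcd(208, 192) = 16, with Bézout identity 1·208 − 1·192 = 16. Containment (⊇): the Bézout identity exhibits 16 as an element of (208, 192), giving (16) ⊆ (208, 192). Containment (⊆): since 16 | 208 and 16 | 192 (208 = 16·13, 192 = 16·12), every Z-linear combination of 208 and 192 is divisible by 16, so (208, 192) ⊆ (16). Therefore (208, 192) = (16), d = 16.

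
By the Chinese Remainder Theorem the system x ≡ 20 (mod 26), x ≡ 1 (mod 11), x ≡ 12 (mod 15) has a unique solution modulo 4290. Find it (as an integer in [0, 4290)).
The moduli 26, 11, 15 are pairwise coprime, so by the CRT there is a unique solution mod 26·11·15 = 4290.
Solve by successive substitution. Start with x ≡ 20 (mod 26).
  Combine with x ≡ 1 (mod 11): write x = 20 + 26·t and require 20 + 26·t ≡ 1 (mod 11), i.e. 26·t ≡ 1 − 20 ≡ 3 (mod 11). Since 26^(−1) ≡ 3 (mod 11) (26 ≡ 4 (mod 11)), t ≡ 3·3 ≡ 9 (mod 11). So x ≡ 20 + 26·9 = 254 (mod 286).
  Combine with x ≡ 12 (mod 15): write x = 254 + 286·t and require 254 + 286·t ≡ 12 (mod 15), i.e. 286·t ≡ 12 − 254 ≡ 13 (mod 15). Since 286^(−1) ≡ 1 (mod 15) (286 ≡ 1 (mod 15)), t ≡ 1·13 ≡ 13 (mod 15). So x ≡ 254 + 286·13 = 3972 (mod 4290).
Unique solution in [0, 4290): x = 3972.

Final answer: x ≡ 3972 (mod 4290); the representative in [0, 4290) is 3972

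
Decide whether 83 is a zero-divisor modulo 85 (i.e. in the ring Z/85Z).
NO

gcd(83, 85) = 1, so 83 is a unit in Z/85Z (it has a multiplicative inverse). A unit cannot be a zero-divisor: if 83·b ≡ 0 then multiplying both sides by 83^(−1) gives b ≡ 0. So 83 is not a zero-divisor.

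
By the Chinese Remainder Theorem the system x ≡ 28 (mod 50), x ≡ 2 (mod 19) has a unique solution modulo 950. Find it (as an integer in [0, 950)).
x ≡ 78 (mod 950); the representative in [0, 950) is 78

The moduli 50, 19 are pairwise coprime, so by the CRT there is a unique solution mod 50·19 = 950.
Solve by successive substitution. Start with x ≡ 28 (mod 50).
  Combine with x ≡ 2 (mod 19): write x = 28 + 50·t and require 28 + 50·t ≡ 2 (mod 19), i.e. 50·t ≡ 2 − 28 ≡ 12 (mod 19). Since 50^(−1) ≡ 8 (mod 19) (50 ≡ 12 (mod 19)), t ≡ 8·12 ≡ 1 (mod 19). So x ≡ 28 + 50·1 = 78 (mod 950).
Unique solution in [0, 950): x = 78.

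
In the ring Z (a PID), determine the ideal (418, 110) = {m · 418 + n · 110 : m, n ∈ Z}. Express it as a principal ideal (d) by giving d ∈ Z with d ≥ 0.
In the PID Z, (a, b) is generated by gcd(a, b). Compute gcd(418, 110) with the extended Euclidean algorithm, tracking rows (r, s, t) with s·418 + t·110 = r:
  row A: (418, 1, 0)   [1·418 + 0·110 = 418]
  row B: (110, 0, 1)   [0·418 + 1·110 = 110]
  418 = 3·110 + 88   → row C = row A − 3·row B = (88, 1, −3)   [check: 1·418 − 3·110 = 88]
  110 = 1·88 + 22   → row D = row B − 1·row C = (22, −1, 4)   [check: −1·418 + 4·110 = 22]
  88 = 4·22 + 0   → remainder 0, stop. gcd = 22 (last nonzero row D).
So gcd(418, 110) = 22, with Bézout identity −1·418 + 4·110 = 22. Containment (⊇): the Bézout identity exhibits 22 as an element of (418, 110), giving (22) ⊆ (418, 110). Containment (⊆): since 22 | 418 and 22 | 110 (418 = 22·19, 110 = 22·5), every Z-linear combination of 418 and 110 is divisible by 22, so (418, 110) ⊆ (22). Therefore (418, 110) = (22), d = 22.

Final answer: (418, 110) = (22); d = 22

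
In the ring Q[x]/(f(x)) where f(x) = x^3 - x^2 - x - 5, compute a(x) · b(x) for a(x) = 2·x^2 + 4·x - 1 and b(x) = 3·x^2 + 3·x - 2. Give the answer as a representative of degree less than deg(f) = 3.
First multiply in Q[x] without reducing: a · b = 6·x^4 + 18·x^3 + 5·x^2 - 11·x + 2. Now divide by f(x) = x^3 - x^2 - x - 5, eliminating the leading term at each step:
  leading term 6·x^4: subtract (6·x)·f(x) = 6·x^4 - 6·x^3 - 6·x^2 - 30·x, leaving 24·x^3 + 11·x^2 + 19·x + 2
  leading term 24·x^3: subtract (24)·f(x) = 24·x^3 - 24·x^2 - 24·x - 120, leaving 35·x^2 + 43·x + 122
The degree is now < 3, so this is the remainder. Hence a · b ≡ 35·x^2 + 43·x + 122 in Q[x]/(f).

Final answer: a · b ≡ 35·x^2 + 43·x + 122 (mod f(x))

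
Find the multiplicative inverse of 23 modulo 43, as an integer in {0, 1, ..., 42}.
23^(−1) ≡ 15 (mod 43)

Apply the extended Euclidean algorithm to (43, 23), tracking rows (r, s, t) with s·43 + t·23 = r. Each division r_prev = q·r_cur + r_new produces the new row as (previous row) − q·(current row):
  row A: (43, 1, 0)   [1·43 + 0·23 = 43]
  row B: (23, 0, 1)   [0·43 + 1·23 = 23]
  43 = 1·23 + 20   → row C = row A − 1·row B = (20, 1, −1)   [check: 1·43 − 1·23 = 20]
  23 = 1·20 + 3   → row D = row B − 1·row C = (3, −1, 2)   [check: −1·43 + 2·23 = 3]
  20 = 6·3 + 2   → row E = row C − 6·row D = (2, 7, −13)   [check: 7·43 − 13·23 = 2]
  3 = 1·2 + 1   → row F = row D − 1·row E = (1, −8, 15)   [check: −8·43 + 15·23 = 1]
  2 = 2·1 + 0   → remainder 0, stop. gcd = 1 (last nonzero row F).
The gcd is 1, so 23 is invertible mod 43. The last nonzero row gives −8·43 + 15·23 = 1, so t = 15. So 23^(−1) ≡ 15 (mod 43). Verify: 23 · 15 = 345 ≡ 1 (mod 43). ✓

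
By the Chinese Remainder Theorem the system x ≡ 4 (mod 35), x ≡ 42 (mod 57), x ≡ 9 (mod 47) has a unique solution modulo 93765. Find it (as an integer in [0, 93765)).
The moduli 35, 57, 47 are pairwise coprime, so by the CRT there is a unique solution mod 35·57·47 = 93765.
Solve by successive substitution. Start with x ≡ 4 (mod 35).
  Combine with x ≡ 42 (mod 57): write x = 4 + 35·t and require 4 + 35·t ≡ 42 (mod 57), i.e. 35·t ≡ 42 − 4 ≡ 38 (mod 57). Since 35^(−1) ≡ 44 (mod 57), t ≡ 44·38 ≡ 19 (mod 57). So x ≡ 4 + 35·19 = 669 (mod 1995).
  Combine with x ≡ 9 (mod 47): write x = 669 + 1995·t and require 669 + 1995·t ≡ 9 (mod 47), i.e. 1995·t ≡ 9 − 669 ≡ 45 (mod 47). Since 1995^(−1) ≡ 9 (mod 47) (1995 ≡ 21 (mod 47)), t ≡ 9·45 ≡ 29 (mod 47). So x ≡ 669 + 1995·29 = 58524 (mod 93765).
Unique solution in [0, 93765): x = 58524.

Final answer: x ≡ 58524 (mod 93765); the representative in [0, 93765) is 58524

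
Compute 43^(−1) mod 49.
43^(−1) ≡ 8 (mod 49)

Apply the extended Euclidean algorithm to (49, 43), tracking rows (r, s, t) with s·49 + t·43 = r. Each division r_prev = q·r_cur + r_new produces the new row as (previous row) − q·(current row):
  row A: (49, 1, 0)   [1·49 + 0·43 = 49]
  row B: (43, 0, 1)   [0·49 + 1·43 = 43]
  49 = 1·43 + 6   → row C = row A − 1·row B = (6, 1, −1)   [check: 1·49 − 1·43 = 6]
  43 = 7·6 + 1   → row D = row B − 7·row C = (1, −7, 8)   [check: −7·49 + 8·43 = 1]
  6 = 6·1 + 0   → remainder 0, stop. gcd = 1 (last nonzero row D).
The gcd is 1, so 43 is invertible mod 49. The last nonzero row gives −7·49 + 8·43 = 1, so t = 8. So 43^(−1) ≡ 8 (mod 49). Verify: 43 · 8 = 344 ≡ 1 (mod 49). ✓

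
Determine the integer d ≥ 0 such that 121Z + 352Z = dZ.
In the PID Z, (a, b) is generated by gcd(a, b). Compute gcd(352, 121) with the extended Euclidean algorithm, tracking rows (r, s, t) with s·352 + t·121 = r:
  row A: (352, 1, 0)   [1·352 + 0·121 = 352]
  row B: (121, 0, 1)   [0·352 + 1·121 = 121]
  352 = 2·121 + 110   → row C = row A − 2·row B = (110, 1, −2)   [check: 1·352 − 2·121 = 110]
  121 = 1·110 + 11   → row D = row B − 1·row C = (11, −1, 3)   [check: −1·352 + 3·121 = 11]
  110 = 10·11 + 0   → remainder 0, stop. gcd = 11 (last nonzero row D).
So gcd(121, 352) = 11, with Bézout identity −1·352 + 3·121 = 11. Containment (⊇): the Bézout identity exhibits 11 as an element of (121, 352), giving (11) ⊆ (121, 352). Containment (⊆): since 11 | 121 and 11 | 352 (121 = 11·11, 352 = 11·32), every Z-linear combination of 121 and 352 is divisible by 11, so (121, 352) ⊆ (11). Therefore (121, 352) = (11), d = 11.

Final answer: (121, 352) = (11); d = 11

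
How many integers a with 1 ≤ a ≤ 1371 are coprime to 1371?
912

The number of a ∈ {1, ..., 1371} with gcd(a, 1371) = 1 is by definition Euler's totient φ(1371). φ is multiplicative, with φ(p^e) = p^e − p^(e−1). Factorise 1371 = 3 · 457. Then
  φ(1371) = (3 − 1) · (457 − 1) = 2 · 456 = 912.
So there are 912 such integers.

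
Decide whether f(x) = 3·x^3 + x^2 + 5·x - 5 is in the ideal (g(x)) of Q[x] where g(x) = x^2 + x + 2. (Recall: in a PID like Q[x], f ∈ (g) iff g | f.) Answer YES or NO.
In Q[x] the ideal (g) consists of all multiples of g, so f ∈ (g) iff g | f, i.e. iff the remainder of f on division by g is 0. Divide f by g (g is monic, so eliminate the leading term of the running remainder at each step):
  leading term 3·x^3: subtract (3·x)·g(x) = 3·x^3 + 3·x^2 + 6·x, leaving -2·x^2 - x - 5
  leading term -2·x^2: subtract (-2)·g(x) = -2·x^2 - 2·x - 4, leaving x - 1
The remainder r(x) = x - 1 ≠ 0 (and deg r < deg g), so g ∤ f, i.e. f ∉ (g).

Final answer: NO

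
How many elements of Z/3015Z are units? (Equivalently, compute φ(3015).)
An element a ∈ Z/3015Z is a unit iff gcd(a, 3015) = 1, so the number of units is φ(3015). φ is multiplicative, with φ(p^e) = p^e − p^(e−1). Factorise 3015 = 3^2 · 5 · 67. Then
  φ(3015) = (3^2 − 3^1) · (5 − 1) · (67 − 1) = 6 · 4 · 66 = 1584.

Final answer: Z/3015Z has φ(3015) = 1584 units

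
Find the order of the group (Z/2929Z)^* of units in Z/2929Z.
(Z/2929Z)^* consists of the classes a with gcd(a, 2929) = 1, so its order is φ(2929). φ is multiplicative, with φ(p^e) = p^e − p^(e−1). Factorise 2929 = 29 · 101. Then
  φ(2929) = (29 − 1) · (101 − 1) = 28 · 100 = 2800.
Thus |(Z/2929Z)^*| = 2800.

Final answer: |(Z/2929Z)^*| = 2800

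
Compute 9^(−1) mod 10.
9^(−1) ≡ 9 (mod 10)

Apply the extended Euclidean algorithm to (10, 9), tracking rows (r, s, t) with s·10 + t·9 = r. Each division r_prev = q·r_cur + r_new produces the new row as (previous row) − q·(current row):
  row A: (10, 1, 0)   [1·10 + 0·9 = 10]
  row B: (9, 0, 1)   [0·10 + 1·9 = 9]
  10 = 1·9 + 1   → row C = row A − 1·row B = (1, 1, −1)   [check: 1·10 − 1·9 = 1]
  9 = 9·1 + 0   → remainder 0, stop. gcd = 1 (last nonzero row C).
The gcd is 1, so 9 is invertible mod 10. The last nonzero row gives 1·10 − 1·9 = 1, so t = −1. So 9^(−1) ≡ −1 ≡ 9 (mod 10). Verify: 9 · 9 = 81 ≡ 1 (mod 10). ✓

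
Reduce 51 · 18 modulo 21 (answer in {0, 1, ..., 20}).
Reduce the factors first: 51 ≡ 9 (mod 21), so 51 · 18 ≡ 9 · 18 (mod 21). 9 · 18 = 162. Dividing by 21: 162 = 7·21 + 15. So (51 · 18) mod 21 = 15.

Final answer: 15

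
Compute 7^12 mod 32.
1

Use repeated squaring. Binary(12) = 1100. Walk through the bits of the exponent 12 left-to-right: at each bit after the leading one, square the running value, then multiply by 7 if the bit is 1 (always reducing mod 32):
  bit 1 = 1 (leading): start with 7.
  bit 2 = 1: square 7^2 = 49 ≡ 17; bit is 1, so multiply 17·7 = 119 ≡ 23 (mod 32).
  bit 3 = 0: square 23^2 = 529 ≡ 17 (mod 32).
  bit 4 = 0: square 17^2 = 289 ≡ 1 (mod 32).
Final value: 7^12 ≡ 1 (mod 32).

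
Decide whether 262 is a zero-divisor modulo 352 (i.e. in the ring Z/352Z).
gcd(262, 352) = 2 > 1, so 262 is not a unit in Z/352Z. In Z/nZ every nonzero non-unit is a zero-divisor: explicitly, take b = 352/gcd = 176 ≠ 0 (mod 352); then 262·176 = 46112 = 131·352, i.e. 262·176 ≡ 0 (mod 352). So 262 is a zero-divisor.

Final answer: YES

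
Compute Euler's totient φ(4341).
φ is multiplicative, with φ(p^e) = p^e − p^(e−1). Factorise 4341 = 3 · 1447. Then
  φ(4341) = (3 − 1) · (1447 − 1) = 2 · 1446 = 2892.

Final answer: φ(4341) = 2892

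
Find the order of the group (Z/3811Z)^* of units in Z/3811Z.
(Z/3811Z)^* consists of the classes a with gcd(a, 3811) = 1, so its order is φ(3811). φ is multiplicative, with φ(p^e) = p^e − p^(e−1). Factorise 3811 = 37 · 103. Then
  φ(3811) = (37 − 1) · (103 − 1) = 36 · 102 = 3672.
Thus |(Z/3811Z)^*| = 3672.

Final answer: |(Z/3811Z)^*| = 3672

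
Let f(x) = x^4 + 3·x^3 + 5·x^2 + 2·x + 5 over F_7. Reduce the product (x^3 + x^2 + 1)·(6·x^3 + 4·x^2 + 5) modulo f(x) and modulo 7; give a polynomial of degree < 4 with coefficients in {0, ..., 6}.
a · b ≡ 3·x^3 + 5·x^2 + 2·x + 1 (mod f(x))

Multiply as integer polynomials: a · b = 6·x^6 + 10·x^5 + 4·x^4 + 11·x^3 + 9·x^2 + 5. Reducing coefficients mod 7: a · b ≡ 6·x^6 + 3·x^5 + 4·x^4 + 4·x^3 + 2·x^2 + 5. Now divide by f(x) = x^4 + 3·x^3 + 5·x^2 + 2·x + 5 in F_7[x], eliminating the leading term at each step:
  leading term 6·x^6: subtract (6·x^2)·f(x) = 6·x^6 + 4·x^5 + 2·x^4 + 5·x^3 + 2·x^2, leaving 6·x^5 + 2·x^4 + 6·x^3 + 5 (coefficients mod 7)
  leading term 6·x^5: subtract (6·x)·f(x) = 6·x^5 + 4·x^4 + 2·x^3 + 5·x^2 + 2·x, leaving 5·x^4 + 4·x^3 + 2·x^2 + 5·x + 5 (coefficients mod 7)
  leading term 5·x^4: subtract (5)·f(x) = 5·x^4 + x^3 + 4·x^2 + 3·x + 4, leaving 3·x^3 + 5·x^2 + 2·x + 1 (coefficients mod 7)
The degree is now < 4, so this is the remainder. Hence a · b ≡ 3·x^3 + 5·x^2 + 2·x + 1 in F_7[x]/(f).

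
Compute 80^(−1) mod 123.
80^(−1) ≡ 20 (mod 123)

Apply the extended Euclidean algorithm to (123, 80), tracking rows (r, s, t) with s·123 + t·80 = r. Each division r_prev = q·r_cur + r_new produces the new row as (previous row) − q·(current row):
  row A: (123, 1, 0)   [1·123 + 0·80 = 123]
  row B: (80, 0, 1)   [0·123 + 1·80 = 80]
  123 = 1·80 + 43   → row C = row A − 1·row B = (43, 1, −1)   [check: 1·123 − 1·80 = 43]
  80 = 1·43 + 37   → row D = row B − 1·row C = (37, −1, 2)   [check: −1·123 + 2·80 = 37]
  43 = 1·37 + 6   → row E = row C − 1·row D = (6, 2, −3)   [check: 2·123 − 3·80 = 6]
  37 = 6·6 + 1   → row F = row D − 6·row E = (1, −13, 20)   [check: −13·123 + 20·80 = 1]
  6 = 6·1 + 0   → remainder 0, stop. gcd = 1 (last nonzero row F).
The gcd is 1, so 80 is invertible mod 123. The last nonzero row gives −13·123 + 20·80 = 1, so t = 20. So 80^(−1) ≡ 20 (mod 123). Verify: 80 · 20 = 1600 ≡ 1 (mod 123). ✓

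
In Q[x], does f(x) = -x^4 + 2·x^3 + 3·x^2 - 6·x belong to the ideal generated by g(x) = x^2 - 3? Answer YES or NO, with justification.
YES

In Q[x] the ideal (g) consists of all multiples of g, so f ∈ (g) iff g | f, i.e. iff the remainder of f on division by g is 0. Divide f by g (g is monic, so eliminate the leading term of the running remainder at each step):
  leading term -x^4: subtract (-x^2)·g(x) = -x^4 + 3·x^2, leaving 2·x^3 - 6·x
  leading term 2·x^3: subtract (2·x)·g(x) = 2·x^3 - 6·x, leaving 0
The remainder is 0, so f(x) = g(x) · h(x) with h(x) = -x^2 + 2·x. Hence g | f, i.e. f ∈ (g).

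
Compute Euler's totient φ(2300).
φ(2300) = 880

φ is multiplicative, with φ(p^e) = p^e − p^(e−1). Factorise 2300 = 2^2 · 5^2 · 23. Then
  φ(2300) = (2^2 − 2^1) · (5^2 − 5^1) · (23 − 1) = 2 · 20 · 22 = 880.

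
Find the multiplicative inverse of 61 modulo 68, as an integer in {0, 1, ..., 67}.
61^(−1) ≡ 29 (mod 68)

Apply the extended Euclidean algorithm to (68, 61), tracking rows (r, s, t) with s·68 + t·61 = r. Each division r_prev = q·r_cur + r_new produces the new row as (previous row) − q·(current row):
  row A: (68, 1, 0)   [1·68 + 0·61 = 68]
  row B: (61, 0, 1)   [0·68 + 1·61 = 61]
  68 = 1·61 + 7   → row C = row A − 1·row B = (7, 1, −1)   [check: 1·68 − 1·61 = 7]
  61 = 8·7 + 5   → row D = row B − 8·row C = (5, −8, 9)   [check: −8·68 + 9·61 = 5]
  7 = 1·5 + 2   → row E = row C − 1·row D = (2, 9, −10)   [check: 9·68 − 10·61 = 2]
  5 = 2·2 + 1   → row F = row D − 2·row E = (1, −26, 29)   [check: −26·68 + 29·61 = 1]
  2 = 2·1 + 0   → remainder 0, stop. gcd = 1 (last nonzero row F).
The gcd is 1, so 61 is invertible mod 68. The last nonzero row gives −26·68 + 29·61 = 1, so t = 29. So 61^(−1) ≡ 29 (mod 68). Verify: 61 · 29 = 1769 ≡ 1 (mod 68). ✓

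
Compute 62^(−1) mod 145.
Apply the extended Euclidean algorithm to (145, 62), tracking rows (r, s, t) with s·145 + t·62 = r. Each division r_prev = q·r_cur + r_new produces the new row as (previous row) − q·(current row):
  row A: (145, 1, 0)   [1·145 + 0·62 = 145]
  row B: (62, 0, 1)   [0·145 + 1·62 = 62]
  145 = 2·62 + 21   → row C = row A − 2·row B = (21, 1, −2)   [check: 1·145 − 2·62 = 21]
  62 = 2·21 + 20   → row D = row B − 2·row C = (20, −2, 5)   [check: −2·145 + 5·62 = 20]
  21 = 1·20 + 1   → row E = row C − 1·row D = (1, 3, −7)   [check: 3·145 − 7·62 = 1]
  20 = 20·1 + 0   → remainder 0, stop. gcd = 1 (last nonzero row E).
The gcd is 1, so 62 is invertible mod 145. The last nonzero row gives 3·145 − 7·62 = 1, so t = −7. So 62^(−1) ≡ −7 ≡ 138 (mod 145). Verify: 62 · 138 = 8556 ≡ 1 (mod 145). ✓

Final answer: 62^(−1) ≡ 138 (mod 145)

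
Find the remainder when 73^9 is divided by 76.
Use repeated squaring. Binary(9) = 1001. Walk through the bits of the exponent 9 left-to-right: at each bit after the leading one, square the running value, then multiply by 73 if the bit is 1 (always reducing mod 76):
  bit 1 = 1 (leading): start with 73.
  bit 2 = 0: square 73^2 = 5329 ≡ 9 (mod 76).
  bit 3 = 0: square 9^2 = 81 ≡ 5 (mod 76).
  bit 4 = 1: square 5^2 = 25; bit is 1, so multiply 25·73 = 1825 ≡ 1 (mod 76).
Final value: 73^9 ≡ 1 (mod 76).

Final answer: 1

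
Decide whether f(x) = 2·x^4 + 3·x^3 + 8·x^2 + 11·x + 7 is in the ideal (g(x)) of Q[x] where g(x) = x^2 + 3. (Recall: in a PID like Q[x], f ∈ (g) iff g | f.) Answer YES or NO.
In Q[x] the ideal (g) consists of all multiples of g, so f ∈ (g) iff g | f, i.e. iff the remainder of f on division by g is 0. Divide f by g (g is monic, so eliminate the leading term of the running remainder at each step):
  leading term 2·x^4: subtract (2·x^2)·g(x) = 2·x^4 + 6·x^2, leaving 3·x^3 + 2·x^2 + 11·x + 7
  leading term 3·x^3: subtract (3·x)·g(x) = 3·x^3 + 9·x, leaving 2·x^2 + 2·x + 7
  leading term 2·x^2: subtract (2)·g(x) = 2·x^2 + 6, leaving 2·x + 1
The remainder r(x) = 2·x + 1 ≠ 0 (and deg r < deg g), so g ∤ f, i.e. f ∉ (g).

Final answer: NO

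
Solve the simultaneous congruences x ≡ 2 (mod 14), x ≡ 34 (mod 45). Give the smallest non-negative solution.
x ≡ 394 (mod 630); the representative in [0, 630) is 394

The moduli 14, 45 are pairwise coprime, so by the CRT there is a unique solution mod 14·45 = 630.
Solve by successive substitution. Start with x ≡ 2 (mod 14).
  Combine with x ≡ 34 (mod 45): write x = 2 + 14·t and require 2 + 14·t ≡ 34 (mod 45), i.e. 14·t ≡ 34 − 2 ≡ 32 (mod 45). Since 14^(−1) ≡ 29 (mod 45), t ≡ 29·32 ≡ 28 (mod 45). So x ≡ 2 + 14·28 = 394 (mod 630).
Unique solution in [0, 630): x = 394.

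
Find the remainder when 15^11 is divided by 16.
15

Use repeated squaring. Binary(11) = 1011. Walk through the bits of the exponent 11 left-to-right: at each bit after the leading one, square the running value, then multiply by 15 if the bit is 1 (always reducing mod 16):
  bit 1 = 1 (leading): start with 15.
  bit 2 = 0: square 15^2 = 225 ≡ 1 (mod 16).
  bit 3 = 1: square 1^2 = 1; bit is 1, so multiply 1·15 = 15 (mod 16).
  bit 4 = 1: square 15^2 = 225 ≡ 1; bit is 1, so multiply 1·15 = 15 (mod 16).
Final value: 15^11 ≡ 15 (mod 16).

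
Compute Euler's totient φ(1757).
φ(1757) = 1500

φ is multiplicative, with φ(p^e) = p^e − p^(e−1). Factorise 1757 = 7 · 251. Then
  φ(1757) = (7 − 1) · (251 − 1) = 6 · 250 = 1500.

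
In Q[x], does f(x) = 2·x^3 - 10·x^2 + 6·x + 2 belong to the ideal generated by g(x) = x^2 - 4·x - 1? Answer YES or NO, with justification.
In Q[x] the ideal (g) consists of all multiples of g, so f ∈ (g) iff g | f, i.e. iff the remainder of f on division by g is 0. Divide f by g (g is monic, so eliminate the leading term of the running remainder at each step):
  leading term 2·x^3: subtract (2·x)·g(x) = 2·x^3 - 8·x^2 - 2·x, leaving -2·x^2 + 8·x + 2
  leading term -2·x^2: subtract (-2)·g(x) = -2·x^2 + 8·x + 2, leaving 0
The remainder is 0, so f(x) = g(x) · h(x) with h(x) = 2·x - 2. Hence g | f, i.e. f ∈ (g).

Final answer: YES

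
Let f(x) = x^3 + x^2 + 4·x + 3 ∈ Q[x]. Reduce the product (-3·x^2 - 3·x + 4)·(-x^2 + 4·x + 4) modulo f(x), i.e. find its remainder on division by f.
a · b ≡ -28·x^2 + 43·x + 52 (mod f(x))

First multiply in Q[x] without reducing: a · b = 3·x^4 - 9·x^3 - 28·x^2 + 4·x + 16. Now divide by f(x) = x^3 + x^2 + 4·x + 3, eliminating the leading term at each step:
  leading term 3·x^4: subtract (3·x)·f(x) = 3·x^4 + 3·x^3 + 12·x^2 + 9·x, leaving -12·x^3 - 40·x^2 - 5·x + 16
  leading term -12·x^3: subtract (-12)·f(x) = -12·x^3 - 12·x^2 - 48·x - 36, leaving -28·x^2 + 43·x + 52
The degree is now < 3, so this is the remainder. Hence a · b ≡ -28·x^2 + 43·x + 52 in Q[x]/(f).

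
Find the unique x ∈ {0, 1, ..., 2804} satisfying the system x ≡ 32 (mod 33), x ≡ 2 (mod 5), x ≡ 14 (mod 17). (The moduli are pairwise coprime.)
The moduli 33, 5, 17 are pairwise coprime, so by the CRT there is a unique solution mod 33·5·17 = 2805.
Solve by successive substitution. Start with x ≡ 32 (mod 33).
  Combine with x ≡ 2 (mod 5): write x = 32 + 33·t and require 32 + 33·t ≡ 2 (mod 5), i.e. 33·t ≡ 2 − 32 ≡ 0 (mod 5). Since 33^(−1) ≡ 2 (mod 5) (33 ≡ 3 (mod 5)), t ≡ 2·0 ≡ 0 (mod 5). So x ≡ 32 + 33·0 = 32 (mod 165).
  Combine with x ≡ 14 (mod 17): write x = 32 + 165·t and require 32 + 165·t ≡ 14 (mod 17), i.e. 165·t ≡ 14 − 32 ≡ 16 (mod 17). Since 165^(−1) ≡ 10 (mod 17) (165 ≡ 12 (mod 17)), t ≡ 10·16 ≡ 7 (mod 17). So x ≡ 32 + 165·7 = 1187 (mod 2805).
Unique solution in [0, 2805): x = 1187.

Final answer: x ≡ 1187 (mod 2805); the representative in [0, 2805) is 1187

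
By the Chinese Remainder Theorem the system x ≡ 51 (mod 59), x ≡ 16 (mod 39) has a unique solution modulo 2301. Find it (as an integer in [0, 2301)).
The moduli 59, 39 are pairwise coprime, so by the CRT there is a unique solution mod 59·39 = 2301.
Solve by successive substitution. Start with x ≡ 51 (mod 59).
  Combine with x ≡ 16 (mod 39): write x = 51 + 59·t and require 51 + 59·t ≡ 16 (mod 39), i.e. 59·t ≡ 16 − 51 ≡ 4 (mod 39). Since 59^(−1) ≡ 2 (mod 39) (59 ≡ 20 (mod 39)), t ≡ 2·4 ≡ 8 (mod 39). So x ≡ 51 + 59·8 = 523 (mod 2301).
Unique solution in [0, 2301): x = 523.

Final answer: x ≡ 523 (mod 2301); the representative in [0, 2301) is 523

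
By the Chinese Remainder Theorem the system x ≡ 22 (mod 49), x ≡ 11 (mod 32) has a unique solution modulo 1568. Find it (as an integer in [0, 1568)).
x ≡ 267 (mod 1568); the representative in [0, 1568) is 267

The moduli 49, 32 are pairwise coprime, so by the CRT there is a unique solution mod 49·32 = 1568.
Solve by successive substitution. Start with x ≡ 22 (mod 49).
  Combine with x ≡ 11 (mod 32): write x = 22 + 49·t and require 22 + 49·t ≡ 11 (mod 32), i.e. 49·t ≡ 11 − 22 ≡ 21 (mod 32). Since 49^(−1) ≡ 17 (mod 32) (49 ≡ 17 (mod 32)), t ≡ 17·21 ≡ 5 (mod 32). So x ≡ 22 + 49·5 = 267 (mod 1568).
Unique solution in [0, 1568): x = 267.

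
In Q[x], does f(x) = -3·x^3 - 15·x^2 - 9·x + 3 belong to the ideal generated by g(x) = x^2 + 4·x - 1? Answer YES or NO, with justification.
In Q[x] the ideal (g) consists of all multiples of g, so f ∈ (g) iff g | f, i.e. iff the remainder of f on division by g is 0. Divide f by g (g is monic, so eliminate the leading term of the running remainder at each step):
  leading term -3·x^3: subtract (-3·x)·g(x) = -3·x^3 - 12·x^2 + 3·x, leaving -3·x^2 - 12·x + 3
  leading term -3·x^2: subtract (-3)·g(x) = -3·x^2 - 12·x + 3, leaving 0
The remainder is 0, so f(x) = g(x) · h(x) with h(x) = -3·x - 3. Hence g | f, i.e. f ∈ (g).

Final answer: YES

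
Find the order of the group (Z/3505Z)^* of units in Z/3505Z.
(Z/3505Z)^* consists of the classes a with gcd(a, 3505) = 1, so its order is φ(3505). φ is multiplicative, with φ(p^e) = p^e − p^(e−1). Factorise 3505 = 5 · 701. Then
  φ(3505) = (5 − 1) · (701 − 1) = 4 · 700 = 2800.
Thus |(Z/3505Z)^*| = 2800.

Final answer: |(Z/3505Z)^*| = 2800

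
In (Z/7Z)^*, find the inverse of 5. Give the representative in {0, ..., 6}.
Apply the extended Euclidean algorithm to (7, 5), tracking rows (r, s, t) with s·7 + t·5 = r. Each division r_prev = q·r_cur + r_new produces the new row as (previous row) − q·(current row):
  row A: (7, 1, 0)   [1·7 + 0·5 = 7]
  row B: (5, 0, 1)   [0·7 + 1·5 = 5]
  7 = 1·5 + 2   → row C = row A − 1·row B = (2, 1, −1)   [check: 1·7 − 1·5 = 2]
  5 = 2·2 + 1   → row D = row B − 2·row C = (1, −2, 3)   [check: −2·7 + 3·5 = 1]
  2 = 2·1 + 0   → remainder 0, stop. gcd = 1 (last nonzero row D).
The gcd is 1, so 5 is invertible mod 7. The last nonzero row gives −2·7 + 3·5 = 1, so t = 3. So 5^(−1) ≡ 3 (mod 7). Verify: 5 · 3 = 15 ≡ 1 (mod 7). ✓

Final answer: 5^(−1) ≡ 3 (mod 7)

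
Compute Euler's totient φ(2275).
φ(2275) = 1440

φ is multiplicative, with φ(p^e) = p^e − p^(e−1). Factorise 2275 = 5^2 · 7 · 13. Then
  φ(2275) = (5^2 − 5^1) · (7 − 1) · (13 − 1) = 20 · 6 · 12 = 1440.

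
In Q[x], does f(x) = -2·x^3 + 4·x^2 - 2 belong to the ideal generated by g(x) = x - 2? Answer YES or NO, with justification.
In Q[x] the ideal (g) consists of all multiples of g, so f ∈ (g) iff g | f, i.e. iff the remainder of f on division by g is 0. Divide f by g (g is monic, so eliminate the leading term of the running remainder at each step):
  leading term -2·x^3: subtract (-2·x^2)·g(x) = -2·x^3 + 4·x^2, leaving -2
The remainder r(x) = -2 ≠ 0 (and deg r < deg g), so g ∤ f, i.e. f ∉ (g).

Final answer: NO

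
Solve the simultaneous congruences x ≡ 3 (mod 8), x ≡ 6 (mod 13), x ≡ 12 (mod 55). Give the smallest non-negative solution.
x ≡ 4907 (mod 5720); the representative in [0, 5720) is 4907

The moduli 8, 13, 55 are pairwise coprime, so by the CRT there is a unique solution mod 8·13·55 = 5720.
Solve by successive substitution. Start with x ≡ 3 (mod 8).
  Combine with x ≡ 6 (mod 13): write x = 3 + 8·t and require 3 + 8·t ≡ 6 (mod 13), i.e. 8·t ≡ 6 − 3 ≡ 3 (mod 13). Since 8^(−1) ≡ 5 (mod 13), t ≡ 5·3 ≡ 2 (mod 13). So x ≡ 3 + 8·2 = 19 (mod 104).
  Combine with x ≡ 12 (mod 55): write x = 19 + 104·t and require 19 + 104·t ≡ 12 (mod 55), i.e. 104·t ≡ 12 − 19 ≡ 48 (mod 55). Since 104^(−1) ≡ 9 (mod 55) (104 ≡ 49 (mod 55)), t ≡ 9·48 ≡ 47 (mod 55). So x ≡ 19 + 104·47 = 4907 (mod 5720).
Unique solution in [0, 5720): x = 4907.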